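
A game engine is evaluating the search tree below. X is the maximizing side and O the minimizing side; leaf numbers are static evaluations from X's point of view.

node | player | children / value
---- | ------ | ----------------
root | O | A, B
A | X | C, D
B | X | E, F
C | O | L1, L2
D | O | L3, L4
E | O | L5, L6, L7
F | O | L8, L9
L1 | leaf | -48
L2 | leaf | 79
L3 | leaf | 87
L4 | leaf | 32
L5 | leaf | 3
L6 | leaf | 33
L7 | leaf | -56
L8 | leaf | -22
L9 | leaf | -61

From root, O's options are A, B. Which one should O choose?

B

C (O): min(-48, 79) = -48
D (O): min(87, 32) = 32
A (X): max(-48, 32) = 32
E (O): min(3, 33, -56) = -56
F (O): min(-22, -61) = -61
B (X): max(-56, -61) = -56
root (O): min(32, -56) = -56
O at root wants the lowest of {A=32, B=-56}, so chooses B.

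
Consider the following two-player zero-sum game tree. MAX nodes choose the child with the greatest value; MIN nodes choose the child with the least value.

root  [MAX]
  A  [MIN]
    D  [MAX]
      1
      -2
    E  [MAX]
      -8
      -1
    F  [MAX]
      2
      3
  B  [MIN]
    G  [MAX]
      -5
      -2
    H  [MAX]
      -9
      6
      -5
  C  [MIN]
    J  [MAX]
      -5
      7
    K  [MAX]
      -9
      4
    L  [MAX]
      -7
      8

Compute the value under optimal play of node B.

G (MAX): max(-5, -2) = -2
H (MAX): max(-9, 6, -5) = 6
B (MIN): min(-2, 6) = -2

-2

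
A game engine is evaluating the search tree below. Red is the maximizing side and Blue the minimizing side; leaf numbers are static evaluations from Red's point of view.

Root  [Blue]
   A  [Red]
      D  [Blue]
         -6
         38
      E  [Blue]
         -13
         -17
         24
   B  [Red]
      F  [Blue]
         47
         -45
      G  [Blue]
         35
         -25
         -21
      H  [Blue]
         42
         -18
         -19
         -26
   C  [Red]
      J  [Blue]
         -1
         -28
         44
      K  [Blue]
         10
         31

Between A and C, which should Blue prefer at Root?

D (Blue): min(-6, 38) = -6
E (Blue): min(-13, -17, 24) = -17
A (Red): max(-6, -17) = -6
J (Blue): min(-1, -28, 44) = -28
K (Blue): min(10, 31) = 10
C (Red): max(-28, 10) = 10
Blue prefers the lower value; A=-6, C=10. A is better since -6 < 10.

A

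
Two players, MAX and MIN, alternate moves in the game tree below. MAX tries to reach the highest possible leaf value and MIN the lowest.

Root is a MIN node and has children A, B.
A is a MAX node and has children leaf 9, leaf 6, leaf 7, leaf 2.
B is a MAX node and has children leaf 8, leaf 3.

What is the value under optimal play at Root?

8

A (MAX): max(9, 6, 7, 2) = 9
B (MAX): max(8, 3) = 8
Root (MIN): min(9, 8) = 8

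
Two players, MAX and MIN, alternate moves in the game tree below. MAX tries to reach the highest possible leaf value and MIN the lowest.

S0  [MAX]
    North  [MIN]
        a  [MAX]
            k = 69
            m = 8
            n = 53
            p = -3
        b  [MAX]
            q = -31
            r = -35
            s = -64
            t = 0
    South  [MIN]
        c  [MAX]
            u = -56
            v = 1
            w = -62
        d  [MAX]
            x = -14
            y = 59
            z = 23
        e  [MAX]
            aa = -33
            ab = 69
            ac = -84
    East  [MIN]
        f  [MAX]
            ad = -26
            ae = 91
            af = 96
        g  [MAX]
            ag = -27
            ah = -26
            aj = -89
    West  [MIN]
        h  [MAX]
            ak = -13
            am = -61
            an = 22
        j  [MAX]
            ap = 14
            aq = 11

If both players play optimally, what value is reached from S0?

14

a (MAX): max(69, 8, 53, -3) = 69
b (MAX): max(-31, -35, -64, 0) = 0
North (MIN): min(69, 0) = 0
c (MAX): max(-56, 1, -62) = 1
d (MAX): max(-14, 59, 23) = 59
e (MAX): max(-33, 69, -84) = 69
South (MIN): min(1, 59, 69) = 1
f (MAX): max(-26, 91, 96) = 96
g (MAX): max(-27, -26, -89) = -26
East (MIN): min(96, -26) = -26
h (MAX): max(-13, -61, 22) = 22
j (MAX): max(14, 11) = 14
West (MIN): min(22, 14) = 14
S0 (MAX): max(0, 1, -26, 14) = 14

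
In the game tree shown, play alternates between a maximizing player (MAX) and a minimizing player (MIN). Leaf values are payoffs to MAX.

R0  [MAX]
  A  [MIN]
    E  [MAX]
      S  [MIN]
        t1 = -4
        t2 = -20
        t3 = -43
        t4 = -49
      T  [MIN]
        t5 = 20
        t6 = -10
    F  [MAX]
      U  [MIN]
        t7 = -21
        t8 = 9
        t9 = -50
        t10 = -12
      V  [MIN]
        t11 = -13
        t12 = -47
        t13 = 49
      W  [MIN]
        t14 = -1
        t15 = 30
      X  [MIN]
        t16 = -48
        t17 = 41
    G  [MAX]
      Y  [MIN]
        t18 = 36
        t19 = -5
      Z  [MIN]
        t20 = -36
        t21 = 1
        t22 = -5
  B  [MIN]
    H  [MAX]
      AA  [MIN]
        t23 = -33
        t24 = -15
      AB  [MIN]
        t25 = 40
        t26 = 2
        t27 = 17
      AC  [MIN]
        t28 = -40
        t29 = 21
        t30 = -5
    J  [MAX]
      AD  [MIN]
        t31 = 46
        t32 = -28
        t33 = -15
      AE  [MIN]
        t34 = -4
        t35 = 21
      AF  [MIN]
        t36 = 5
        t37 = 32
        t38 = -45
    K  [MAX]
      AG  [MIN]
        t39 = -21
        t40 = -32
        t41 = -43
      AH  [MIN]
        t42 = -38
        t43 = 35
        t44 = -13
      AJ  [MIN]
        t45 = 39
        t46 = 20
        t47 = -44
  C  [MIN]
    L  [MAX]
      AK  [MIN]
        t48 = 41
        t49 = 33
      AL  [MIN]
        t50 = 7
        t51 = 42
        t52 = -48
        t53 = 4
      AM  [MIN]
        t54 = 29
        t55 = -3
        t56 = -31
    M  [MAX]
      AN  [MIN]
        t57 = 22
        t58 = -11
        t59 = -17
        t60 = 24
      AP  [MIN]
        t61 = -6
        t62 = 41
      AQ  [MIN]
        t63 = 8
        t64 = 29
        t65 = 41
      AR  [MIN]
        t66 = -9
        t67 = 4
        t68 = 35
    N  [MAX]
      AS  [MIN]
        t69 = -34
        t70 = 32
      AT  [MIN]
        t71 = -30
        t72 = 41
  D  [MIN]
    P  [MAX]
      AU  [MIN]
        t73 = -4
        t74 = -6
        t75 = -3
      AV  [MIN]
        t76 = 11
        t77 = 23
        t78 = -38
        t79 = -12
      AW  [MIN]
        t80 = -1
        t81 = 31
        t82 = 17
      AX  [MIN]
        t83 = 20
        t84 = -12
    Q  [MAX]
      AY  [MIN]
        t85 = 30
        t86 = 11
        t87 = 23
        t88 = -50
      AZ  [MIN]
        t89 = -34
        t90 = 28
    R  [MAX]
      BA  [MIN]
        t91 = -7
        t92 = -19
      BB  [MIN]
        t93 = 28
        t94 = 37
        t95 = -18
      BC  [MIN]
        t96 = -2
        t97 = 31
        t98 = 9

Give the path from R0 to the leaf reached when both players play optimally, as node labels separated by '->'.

R0 -> A -> E -> T -> t6

S (MIN): min(-4, -20, -43, -49) = -49
T (MIN): min(20, -10) = -10
E (MAX): max(-49, -10) = -10
U (MIN): min(-21, 9, -50, -12) = -50
V (MIN): min(-13, -47, 49) = -47
W (MIN): min(-1, 30) = -1
X (MIN): min(-48, 41) = -48
F (MAX): max(-50, -47, -1, -48) = -1
Y (MIN): min(36, -5) = -5
Z (MIN): min(-36, 1, -5) = -36
G (MAX): max(-5, -36) = -5
A (MIN): min(-10, -1, -5) = -10
AA (MIN): min(-33, -15) = -33
AB (MIN): min(40, 2, 17) = 2
AC (MIN): min(-40, 21, -5) = -40
H (MAX): max(-33, 2, -40) = 2
AD (MIN): min(46, -28, -15) = -28
AE (MIN): min(-4, 21) = -4
AF (MIN): min(5, 32, -45) = -45
J (MAX): max(-28, -4, -45) = -4
AG (MIN): min(-21, -32, -43) = -43
AH (MIN): min(-38, 35, -13) = -38
AJ (MIN): min(39, 20, -44) = -44
K (MAX): max(-43, -38, -44) = -38
B (MIN): min(2, -4, -38) = -38
AK (MIN): min(41, 33) = 33
AL (MIN): min(7, 42, -48, 4) = -48
AM (MIN): min(29, -3, -31) = -31
L (MAX): max(33, -48, -31) = 33
AN (MIN): min(22, -11, -17, 24) = -17
AP (MIN): min(-6, 41) = -6
AQ (MIN): min(8, 29, 41) = 8
AR (MIN): min(-9, 4, 35) = -9
M (MAX): max(-17, -6, 8, -9) = 8
AS (MIN): min(-34, 32) = -34
AT (MIN): min(-30, 41) = -30
N (MAX): max(-34, -30) = -30
C (MIN): min(33, 8, -30) = -30
AU (MIN): min(-4, -6, -3) = -6
AV (MIN): min(11, 23, -38, -12) = -38
AW (MIN): min(-1, 31, 17) = -1
AX (MIN): min(20, -12) = -12
P (MAX): max(-6, -38, -1, -12) = -1
AY (MIN): min(30, 11, 23, -50) = -50
AZ (MIN): min(-34, 28) = -34
Q (MAX): max(-50, -34) = -34
BA (MIN): min(-7, -19) = -19
BB (MIN): min(28, 37, -18) = -18
BC (MIN): min(-2, 31, 9) = -2
R (MAX): max(-19, -18, -2) = -2
D (MIN): min(-1, -34, -2) = -34
R0 (MAX): max(-10, -38, -30, -34) = -10
At R0, MAX picks A (highest: -10).
At A, MIN picks E (lowest: -10).
At E, MAX picks T (highest: -10).
At T, MIN picks t6 (lowest: -10).
Terminal value -10.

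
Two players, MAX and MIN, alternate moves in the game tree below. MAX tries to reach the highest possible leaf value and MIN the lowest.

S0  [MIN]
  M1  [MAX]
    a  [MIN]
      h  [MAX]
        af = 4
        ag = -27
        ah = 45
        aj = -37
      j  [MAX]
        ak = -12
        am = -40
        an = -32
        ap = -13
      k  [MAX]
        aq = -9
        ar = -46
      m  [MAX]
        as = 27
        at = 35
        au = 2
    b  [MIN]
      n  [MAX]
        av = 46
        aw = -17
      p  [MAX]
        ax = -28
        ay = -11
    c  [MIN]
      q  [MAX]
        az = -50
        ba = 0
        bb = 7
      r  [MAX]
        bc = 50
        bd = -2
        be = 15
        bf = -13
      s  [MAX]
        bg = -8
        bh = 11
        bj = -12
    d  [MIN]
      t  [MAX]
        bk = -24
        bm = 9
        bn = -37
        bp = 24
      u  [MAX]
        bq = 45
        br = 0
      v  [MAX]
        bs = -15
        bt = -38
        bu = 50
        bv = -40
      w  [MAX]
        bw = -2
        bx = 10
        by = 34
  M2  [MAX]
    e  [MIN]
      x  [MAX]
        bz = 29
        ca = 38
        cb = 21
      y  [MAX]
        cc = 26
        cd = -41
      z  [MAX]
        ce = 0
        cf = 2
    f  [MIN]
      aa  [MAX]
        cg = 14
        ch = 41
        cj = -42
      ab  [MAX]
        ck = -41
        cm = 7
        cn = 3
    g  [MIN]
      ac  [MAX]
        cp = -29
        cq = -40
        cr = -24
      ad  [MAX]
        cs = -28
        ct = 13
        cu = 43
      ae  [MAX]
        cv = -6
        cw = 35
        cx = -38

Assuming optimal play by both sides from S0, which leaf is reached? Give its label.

cm

h (MAX): max(4, -27, 45, -37) = 45
j (MAX): max(-12, -40, -32, -13) = -12
k (MAX): max(-9, -46) = -9
m (MAX): max(27, 35, 2) = 35
a (MIN): min(45, -12, -9, 35) = -12
n (MAX): max(46, -17) = 46
p (MAX): max(-28, -11) = -11
b (MIN): min(46, -11) = -11
q (MAX): max(-50, 0, 7) = 7
r (MAX): max(50, -2, 15, -13) = 50
s (MAX): max(-8, 11, -12) = 11
c (MIN): min(7, 50, 11) = 7
t (MAX): max(-24, 9, -37, 24) = 24
u (MAX): max(45, 0) = 45
v (MAX): max(-15, -38, 50, -40) = 50
w (MAX): max(-2, 10, 34) = 34
d (MIN): min(24, 45, 50, 34) = 24
M1 (MAX): max(-12, -11, 7, 24) = 24
x (MAX): max(29, 38, 21) = 38
y (MAX): max(26, -41) = 26
z (MAX): max(0, 2) = 2
e (MIN): min(38, 26, 2) = 2
aa (MAX): max(14, 41, -42) = 41
ab (MAX): max(-41, 7, 3) = 7
f (MIN): min(41, 7) = 7
ac (MAX): max(-29, -40, -24) = -24
ad (MAX): max(-28, 13, 43) = 43
ae (MAX): max(-6, 35, -38) = 35
g (MIN): min(-24, 43, 35) = -24
M2 (MAX): max(2, 7, -24) = 7
S0 (MIN): min(24, 7) = 7
At S0, MIN picks M2 (lowest: 7).
At M2, MAX picks f (highest: 7).
At f, MIN picks ab (lowest: 7).
At ab, MAX picks cm (highest: 7).
Terminal value 7.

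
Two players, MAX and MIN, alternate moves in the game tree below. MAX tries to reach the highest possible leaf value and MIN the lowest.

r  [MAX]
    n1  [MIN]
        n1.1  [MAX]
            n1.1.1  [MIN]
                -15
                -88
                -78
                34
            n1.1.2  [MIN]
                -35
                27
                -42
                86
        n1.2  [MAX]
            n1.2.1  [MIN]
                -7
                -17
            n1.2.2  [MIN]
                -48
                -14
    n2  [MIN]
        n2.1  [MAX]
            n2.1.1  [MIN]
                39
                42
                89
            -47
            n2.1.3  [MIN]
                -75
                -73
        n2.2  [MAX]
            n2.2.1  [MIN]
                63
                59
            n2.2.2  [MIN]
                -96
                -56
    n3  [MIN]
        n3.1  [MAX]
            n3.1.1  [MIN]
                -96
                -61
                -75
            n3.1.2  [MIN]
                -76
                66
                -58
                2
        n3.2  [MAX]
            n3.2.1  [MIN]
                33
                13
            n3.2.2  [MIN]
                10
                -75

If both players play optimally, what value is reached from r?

n1.1.1 (MIN): min(-15, -88, -78, 34) = -88
n1.1.2 (MIN): min(-35, 27, -42, 86) = -42
n1.1 (MAX): max(-88, -42) = -42
n1.2.1 (MIN): min(-7, -17) = -17
n1.2.2 (MIN): min(-48, -14) = -48
n1.2 (MAX): max(-17, -48) = -17
n1 (MIN): min(-42, -17) = -42
n2.1.1 (MIN): min(39, 42, 89) = 39
n2.1.3 (MIN): min(-75, -73) = -75
n2.1 (MAX): max(39, -47, -75) = 39
n2.2.1 (MIN): min(63, 59) = 59
n2.2.2 (MIN): min(-96, -56) = -96
n2.2 (MAX): max(59, -96) = 59
n2 (MIN): min(39, 59) = 39
n3.1.1 (MIN): min(-96, -61, -75) = -96
n3.1.2 (MIN): min(-76, 66, -58, 2) = -76
n3.1 (MAX): max(-96, -76) = -76
n3.2.1 (MIN): min(33, 13) = 13
n3.2.2 (MIN): min(10, -75) = -75
n3.2 (MAX): max(13, -75) = 13
n3 (MIN): min(-76, 13) = -76
r (MAX): max(-42, 39, -76) = 39

39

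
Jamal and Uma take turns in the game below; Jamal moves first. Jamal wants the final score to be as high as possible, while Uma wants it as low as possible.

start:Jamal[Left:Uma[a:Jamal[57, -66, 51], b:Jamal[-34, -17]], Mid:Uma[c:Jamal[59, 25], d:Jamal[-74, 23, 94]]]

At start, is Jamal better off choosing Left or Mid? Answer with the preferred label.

Mid

a (Jamal): max(57, -66, 51) = 57
b (Jamal): max(-34, -17) = -17
Left (Uma): min(57, -17) = -17
c (Jamal): max(59, 25) = 59
d (Jamal): max(-74, 23, 94) = 94
Mid (Uma): min(59, 94) = 59
Jamal prefers the higher value; Left=-17, Mid=59. Mid is better since 59 > -17.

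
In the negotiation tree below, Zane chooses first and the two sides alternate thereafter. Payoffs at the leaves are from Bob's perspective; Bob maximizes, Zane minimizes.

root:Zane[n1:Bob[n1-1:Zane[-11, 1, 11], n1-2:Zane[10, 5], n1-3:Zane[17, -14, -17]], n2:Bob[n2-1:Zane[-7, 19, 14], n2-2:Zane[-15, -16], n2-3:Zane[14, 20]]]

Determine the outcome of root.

5

n1-1 (Zane): min(-11, 1, 11) = -11
n1-2 (Zane): min(10, 5) = 5
n1-3 (Zane): min(17, -14, -17) = -17
n1 (Bob): max(-11, 5, -17) = 5
n2-1 (Zane): min(-7, 19, 14) = -7
n2-2 (Zane): min(-15, -16) = -16
n2-3 (Zane): min(14, 20) = 14
n2 (Bob): max(-7, -16, 14) = 14
root (Zane): min(5, 14) = 5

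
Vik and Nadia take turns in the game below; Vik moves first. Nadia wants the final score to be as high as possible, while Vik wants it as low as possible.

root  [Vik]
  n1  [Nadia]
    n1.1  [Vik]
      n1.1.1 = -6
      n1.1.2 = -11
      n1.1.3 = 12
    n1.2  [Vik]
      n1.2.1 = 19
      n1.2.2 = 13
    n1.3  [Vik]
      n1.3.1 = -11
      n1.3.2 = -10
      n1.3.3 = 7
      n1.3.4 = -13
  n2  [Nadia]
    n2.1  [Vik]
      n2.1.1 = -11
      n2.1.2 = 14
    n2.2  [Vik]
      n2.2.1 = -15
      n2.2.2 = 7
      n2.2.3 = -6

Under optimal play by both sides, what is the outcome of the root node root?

-11

n1.1 (Vik): min(-6, -11, 12) = -11
n1.2 (Vik): min(19, 13) = 13
n1.3 (Vik): min(-11, -10, 7, -13) = -13
n1 (Nadia): max(-11, 13, -13) = 13
n2.1 (Vik): min(-11, 14) = -11
n2.2 (Vik): min(-15, 7, -6) = -15
n2 (Nadia): max(-11, -15) = -11
root (Vik): min(13, -11) = -11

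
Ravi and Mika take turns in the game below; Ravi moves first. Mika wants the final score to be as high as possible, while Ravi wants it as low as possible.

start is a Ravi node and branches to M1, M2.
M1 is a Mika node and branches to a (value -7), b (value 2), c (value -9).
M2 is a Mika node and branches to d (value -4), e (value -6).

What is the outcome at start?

M1 (Mika): max(-7, 2, -9) = 2
M2 (Mika): max(-4, -6) = -4
start (Ravi): min(2, -4) = -4

-4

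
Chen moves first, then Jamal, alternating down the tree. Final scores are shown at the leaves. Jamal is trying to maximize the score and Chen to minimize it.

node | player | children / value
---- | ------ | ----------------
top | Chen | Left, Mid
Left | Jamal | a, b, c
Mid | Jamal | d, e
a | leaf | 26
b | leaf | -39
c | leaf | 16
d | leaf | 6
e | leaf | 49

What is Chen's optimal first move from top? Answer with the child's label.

Left

Left (Jamal): max(26, -39, 16) = 26
Mid (Jamal): max(6, 49) = 49
top (Chen): min(26, 49) = 26
Chen at top wants the lowest of {Left=26, Mid=49}, so chooses Left.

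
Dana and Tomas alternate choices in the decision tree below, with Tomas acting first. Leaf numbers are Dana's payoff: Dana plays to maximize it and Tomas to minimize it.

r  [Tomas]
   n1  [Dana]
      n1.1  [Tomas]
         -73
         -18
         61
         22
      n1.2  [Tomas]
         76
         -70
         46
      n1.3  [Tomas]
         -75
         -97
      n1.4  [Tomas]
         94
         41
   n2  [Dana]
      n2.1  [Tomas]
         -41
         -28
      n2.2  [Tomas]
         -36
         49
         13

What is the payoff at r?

-36

n1.1 (Tomas): min(-73, -18, 61, 22) = -73
n1.2 (Tomas): min(76, -70, 46) = -70
n1.3 (Tomas): min(-75, -97) = -97
n1.4 (Tomas): min(94, 41) = 41
n1 (Dana): max(-73, -70, -97, 41) = 41
n2.1 (Tomas): min(-41, -28) = -41
n2.2 (Tomas): min(-36, 49, 13) = -36
n2 (Dana): max(-41, -36) = -36
r (Tomas): min(41, -36) = -36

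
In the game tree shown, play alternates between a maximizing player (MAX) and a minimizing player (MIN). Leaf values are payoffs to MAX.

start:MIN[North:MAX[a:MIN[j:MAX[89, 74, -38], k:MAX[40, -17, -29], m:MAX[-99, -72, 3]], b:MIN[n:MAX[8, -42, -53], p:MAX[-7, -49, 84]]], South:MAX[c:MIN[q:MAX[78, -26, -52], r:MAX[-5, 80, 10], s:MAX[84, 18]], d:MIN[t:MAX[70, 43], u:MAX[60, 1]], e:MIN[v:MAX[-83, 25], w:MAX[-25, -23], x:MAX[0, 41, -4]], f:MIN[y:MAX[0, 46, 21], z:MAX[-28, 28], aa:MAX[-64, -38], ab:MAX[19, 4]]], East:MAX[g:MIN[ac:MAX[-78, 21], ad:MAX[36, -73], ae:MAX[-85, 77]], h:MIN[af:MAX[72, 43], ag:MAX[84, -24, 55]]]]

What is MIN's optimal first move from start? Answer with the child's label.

North

j (MAX): max(89, 74, -38) = 89
k (MAX): max(40, -17, -29) = 40
m (MAX): max(-99, -72, 3) = 3
a (MIN): min(89, 40, 3) = 3
n (MAX): max(8, -42, -53) = 8
p (MAX): max(-7, -49, 84) = 84
b (MIN): min(8, 84) = 8
North (MAX): max(3, 8) = 8
q (MAX): max(78, -26, -52) = 78
r (MAX): max(-5, 80, 10) = 80
s (MAX): max(84, 18) = 84
c (MIN): min(78, 80, 84) = 78
t (MAX): max(70, 43) = 70
u (MAX): max(60, 1) = 60
d (MIN): min(70, 60) = 60
v (MAX): max(-83, 25) = 25
w (MAX): max(-25, -23) = -23
x (MAX): max(0, 41, -4) = 41
e (MIN): min(25, -23, 41) = -23
y (MAX): max(0, 46, 21) = 46
z (MAX): max(-28, 28) = 28
aa (MAX): max(-64, -38) = -38
ab (MAX): max(19, 4) = 19
f (MIN): min(46, 28, -38, 19) = -38
South (MAX): max(78, 60, -23, -38) = 78
ac (MAX): max(-78, 21) = 21
ad (MAX): max(36, -73) = 36
ae (MAX): max(-85, 77) = 77
g (MIN): min(21, 36, 77) = 21
af (MAX): max(72, 43) = 72
ag (MAX): max(84, -24, 55) = 84
h (MIN): min(72, 84) = 72
East (MAX): max(21, 72) = 72
start (MIN): min(8, 78, 72) = 8
MIN at start wants the lowest of {North=8, South=78, East=72}, so chooses North.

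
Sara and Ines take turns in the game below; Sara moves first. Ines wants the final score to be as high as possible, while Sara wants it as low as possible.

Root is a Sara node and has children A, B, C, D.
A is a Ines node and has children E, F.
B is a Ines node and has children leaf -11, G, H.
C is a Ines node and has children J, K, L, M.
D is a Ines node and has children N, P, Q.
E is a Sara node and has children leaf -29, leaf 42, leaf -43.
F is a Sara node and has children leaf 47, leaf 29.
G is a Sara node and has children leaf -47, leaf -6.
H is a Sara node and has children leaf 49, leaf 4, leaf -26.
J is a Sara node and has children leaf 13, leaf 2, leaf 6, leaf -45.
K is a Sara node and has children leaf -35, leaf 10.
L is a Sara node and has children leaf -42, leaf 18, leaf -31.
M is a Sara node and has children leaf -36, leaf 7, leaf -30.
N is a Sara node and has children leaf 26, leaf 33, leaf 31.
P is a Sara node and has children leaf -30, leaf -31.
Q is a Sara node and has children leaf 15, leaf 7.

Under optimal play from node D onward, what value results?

N (Sara): min(26, 33, 31) = 26
P (Sara): min(-30, -31) = -31
Q (Sara): min(15, 7) = 7
D (Ines): max(26, -31, 7) = 26

26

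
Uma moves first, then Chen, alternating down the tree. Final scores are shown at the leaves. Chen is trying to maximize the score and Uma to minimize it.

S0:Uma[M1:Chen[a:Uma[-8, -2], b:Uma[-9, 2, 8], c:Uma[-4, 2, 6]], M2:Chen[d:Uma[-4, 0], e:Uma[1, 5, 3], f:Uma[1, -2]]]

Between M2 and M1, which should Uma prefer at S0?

d (Uma): min(-4, 0) = -4
e (Uma): min(1, 5, 3) = 1
f (Uma): min(1, -2) = -2
M2 (Chen): max(-4, 1, -2) = 1
a (Uma): min(-8, -2) = -8
b (Uma): min(-9, 2, 8) = -9
c (Uma): min(-4, 2, 6) = -4
M1 (Chen): max(-8, -9, -4) = -4
Uma prefers the lower value; M2=1, M1=-4. M1 is better since -4 < 1.

M1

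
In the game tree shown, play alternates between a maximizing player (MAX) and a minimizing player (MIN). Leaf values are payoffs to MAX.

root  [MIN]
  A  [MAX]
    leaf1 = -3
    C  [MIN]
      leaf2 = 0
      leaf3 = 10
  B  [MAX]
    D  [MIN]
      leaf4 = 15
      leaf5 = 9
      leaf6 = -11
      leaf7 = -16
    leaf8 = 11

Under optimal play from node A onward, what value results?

0

C (MIN): min(0, 10) = 0
A (MAX): max(-3, 0) = 0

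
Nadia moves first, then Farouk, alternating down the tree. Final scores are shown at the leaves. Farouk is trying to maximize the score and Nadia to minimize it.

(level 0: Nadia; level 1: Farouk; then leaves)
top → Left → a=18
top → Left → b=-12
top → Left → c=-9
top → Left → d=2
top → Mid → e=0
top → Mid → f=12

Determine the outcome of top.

Left (Farouk): max(18, -12, -9, 2) = 18
Mid (Farouk): max(0, 12) = 12
top (Nadia): min(18, 12) = 12

12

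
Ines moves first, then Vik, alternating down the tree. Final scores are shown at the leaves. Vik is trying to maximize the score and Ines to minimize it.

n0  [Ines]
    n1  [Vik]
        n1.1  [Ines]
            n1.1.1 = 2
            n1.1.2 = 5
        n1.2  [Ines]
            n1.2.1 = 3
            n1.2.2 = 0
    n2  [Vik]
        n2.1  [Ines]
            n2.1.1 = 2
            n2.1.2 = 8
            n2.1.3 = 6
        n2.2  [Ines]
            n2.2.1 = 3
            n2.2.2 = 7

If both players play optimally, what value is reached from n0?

2

n1.1 (Ines): min(2, 5) = 2
n1.2 (Ines): min(3, 0) = 0
n1 (Vik): max(2, 0) = 2
n2.1 (Ines): min(2, 8, 6) = 2
n2.2 (Ines): min(3, 7) = 3
n2 (Vik): max(2, 3) = 3
n0 (Ines): min(2, 3) = 2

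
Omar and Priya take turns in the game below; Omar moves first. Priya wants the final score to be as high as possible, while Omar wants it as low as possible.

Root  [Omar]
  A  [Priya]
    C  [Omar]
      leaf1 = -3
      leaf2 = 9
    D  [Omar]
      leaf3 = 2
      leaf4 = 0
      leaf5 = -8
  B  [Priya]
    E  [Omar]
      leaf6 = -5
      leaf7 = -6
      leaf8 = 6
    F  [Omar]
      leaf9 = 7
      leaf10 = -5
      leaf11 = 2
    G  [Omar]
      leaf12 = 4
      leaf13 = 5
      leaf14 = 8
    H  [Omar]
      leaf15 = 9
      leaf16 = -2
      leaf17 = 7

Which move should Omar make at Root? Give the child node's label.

A

C (Omar): min(-3, 9) = -3
D (Omar): min(2, 0, -8) = -8
A (Priya): max(-3, -8) = -3
E (Omar): min(-5, -6, 6) = -6
F (Omar): min(7, -5, 2) = -5
G (Omar): min(4, 5, 8) = 4
H (Omar): min(9, -2, 7) = -2
B (Priya): max(-6, -5, 4, -2) = 4
Root (Omar): min(-3, 4) = -3
Omar at Root wants the lowest of {A=-3, B=4}, so chooses A.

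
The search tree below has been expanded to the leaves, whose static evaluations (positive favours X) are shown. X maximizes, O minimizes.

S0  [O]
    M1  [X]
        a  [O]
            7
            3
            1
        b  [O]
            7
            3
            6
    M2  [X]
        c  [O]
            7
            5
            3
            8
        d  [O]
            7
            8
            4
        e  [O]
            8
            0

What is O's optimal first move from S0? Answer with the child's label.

a (O): min(7, 3, 1) = 1
b (O): min(7, 3, 6) = 3
M1 (X): max(1, 3) = 3
c (O): min(7, 5, 3, 8) = 3
d (O): min(7, 8, 4) = 4
e (O): min(8, 0) = 0
M2 (X): max(3, 4, 0) = 4
S0 (O): min(3, 4) = 3
O at S0 wants the lowest of {M1=3, M2=4}, so chooses M1.

M1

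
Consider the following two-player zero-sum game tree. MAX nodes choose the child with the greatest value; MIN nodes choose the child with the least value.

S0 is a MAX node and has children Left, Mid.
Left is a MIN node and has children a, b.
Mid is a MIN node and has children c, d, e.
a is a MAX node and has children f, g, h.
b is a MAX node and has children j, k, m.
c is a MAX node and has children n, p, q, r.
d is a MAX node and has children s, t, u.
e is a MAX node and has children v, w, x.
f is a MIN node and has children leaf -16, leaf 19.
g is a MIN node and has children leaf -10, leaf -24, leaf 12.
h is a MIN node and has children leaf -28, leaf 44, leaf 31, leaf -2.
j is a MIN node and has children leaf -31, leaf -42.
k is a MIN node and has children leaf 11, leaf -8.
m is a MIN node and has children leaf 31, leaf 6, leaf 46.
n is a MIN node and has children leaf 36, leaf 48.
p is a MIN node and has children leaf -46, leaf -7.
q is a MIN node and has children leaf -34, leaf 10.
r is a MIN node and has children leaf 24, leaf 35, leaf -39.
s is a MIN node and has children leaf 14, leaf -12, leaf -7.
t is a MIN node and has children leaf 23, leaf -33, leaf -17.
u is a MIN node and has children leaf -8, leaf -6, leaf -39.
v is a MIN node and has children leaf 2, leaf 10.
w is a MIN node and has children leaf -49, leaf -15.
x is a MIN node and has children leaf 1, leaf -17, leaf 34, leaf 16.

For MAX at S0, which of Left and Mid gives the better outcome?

Mid

f (MIN): min(-16, 19) = -16
g (MIN): min(-10, -24, 12) = -24
h (MIN): min(-28, 44, 31, -2) = -28
a (MAX): max(-16, -24, -28) = -16
j (MIN): min(-31, -42) = -42
k (MIN): min(11, -8) = -8
m (MIN): min(31, 6, 46) = 6
b (MAX): max(-42, -8, 6) = 6
Left (MIN): min(-16, 6) = -16
n (MIN): min(36, 48) = 36
p (MIN): min(-46, -7) = -46
q (MIN): min(-34, 10) = -34
r (MIN): min(24, 35, -39) = -39
c (MAX): max(36, -46, -34, -39) = 36
s (MIN): min(14, -12, -7) = -12
t (MIN): min(23, -33, -17) = -33
u (MIN): min(-8, -6, -39) = -39
d (MAX): max(-12, -33, -39) = -12
v (MIN): min(2, 10) = 2
w (MIN): min(-49, -15) = -49
x (MIN): min(1, -17, 34, 16) = -17
e (MAX): max(2, -49, -17) = 2
Mid (MIN): min(36, -12, 2) = -12
MAX prefers the higher value; Left=-16, Mid=-12. Mid is better since -12 > -16.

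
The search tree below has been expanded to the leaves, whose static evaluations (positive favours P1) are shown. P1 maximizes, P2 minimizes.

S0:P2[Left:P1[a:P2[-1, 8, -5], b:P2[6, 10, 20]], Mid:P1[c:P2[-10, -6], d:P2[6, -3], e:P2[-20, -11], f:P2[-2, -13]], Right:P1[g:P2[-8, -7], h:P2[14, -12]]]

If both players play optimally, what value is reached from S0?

-8

a (P2): min(-1, 8, -5) = -5
b (P2): min(6, 10, 20) = 6
Left (P1): max(-5, 6) = 6
c (P2): min(-10, -6) = -10
d (P2): min(6, -3) = -3
e (P2): min(-20, -11) = -20
f (P2): min(-2, -13) = -13
Mid (P1): max(-10, -3, -20, -13) = -3
g (P2): min(-8, -7) = -8
h (P2): min(14, -12) = -12
Right (P1): max(-8, -12) = -8
S0 (P2): min(6, -3, -8) = -8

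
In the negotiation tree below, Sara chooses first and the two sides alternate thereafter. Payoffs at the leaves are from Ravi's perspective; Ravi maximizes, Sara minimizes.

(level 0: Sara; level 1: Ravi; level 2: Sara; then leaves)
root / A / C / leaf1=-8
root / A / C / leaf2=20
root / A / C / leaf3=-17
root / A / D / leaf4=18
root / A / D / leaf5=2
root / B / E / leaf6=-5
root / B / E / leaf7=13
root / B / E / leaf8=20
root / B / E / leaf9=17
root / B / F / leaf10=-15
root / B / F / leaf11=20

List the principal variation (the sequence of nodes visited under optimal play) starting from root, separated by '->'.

C (Sara): min(-8, 20, -17) = -17
D (Sara): min(18, 2) = 2
A (Ravi): max(-17, 2) = 2
E (Sara): min(-5, 13, 20, 17) = -5
F (Sara): min(-15, 20) = -15
B (Ravi): max(-5, -15) = -5
root (Sara): min(2, -5) = -5
At root, Sara picks B (lowest: -5).
At B, Ravi picks E (highest: -5).
At E, Sara picks leaf6 (lowest: -5).
Terminal value -5.

root -> B -> E -> leaf6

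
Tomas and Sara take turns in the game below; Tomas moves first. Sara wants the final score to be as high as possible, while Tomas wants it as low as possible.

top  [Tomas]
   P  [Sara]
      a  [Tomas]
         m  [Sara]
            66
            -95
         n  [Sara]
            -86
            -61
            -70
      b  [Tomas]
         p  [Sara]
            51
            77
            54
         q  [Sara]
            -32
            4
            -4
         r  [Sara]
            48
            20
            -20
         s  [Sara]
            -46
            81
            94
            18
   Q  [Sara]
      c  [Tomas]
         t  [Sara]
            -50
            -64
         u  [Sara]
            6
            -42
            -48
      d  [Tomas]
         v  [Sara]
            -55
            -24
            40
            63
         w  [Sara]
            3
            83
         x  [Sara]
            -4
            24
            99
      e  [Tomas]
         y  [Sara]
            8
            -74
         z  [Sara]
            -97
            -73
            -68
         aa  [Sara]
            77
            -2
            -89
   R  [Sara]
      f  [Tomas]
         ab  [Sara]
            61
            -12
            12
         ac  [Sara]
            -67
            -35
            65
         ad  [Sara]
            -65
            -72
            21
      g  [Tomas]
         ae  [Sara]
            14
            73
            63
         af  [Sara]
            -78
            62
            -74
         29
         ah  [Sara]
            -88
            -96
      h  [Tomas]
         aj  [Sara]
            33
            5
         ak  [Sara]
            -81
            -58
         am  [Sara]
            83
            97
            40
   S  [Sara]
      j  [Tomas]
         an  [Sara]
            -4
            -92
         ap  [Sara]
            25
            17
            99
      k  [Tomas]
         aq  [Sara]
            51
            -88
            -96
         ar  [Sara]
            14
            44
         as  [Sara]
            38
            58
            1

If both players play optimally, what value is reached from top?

4

m (Sara): max(66, -95) = 66
n (Sara): max(-86, -61, -70) = -61
a (Tomas): min(66, -61) = -61
p (Sara): max(51, 77, 54) = 77
q (Sara): max(-32, 4, -4) = 4
r (Sara): max(48, 20, -20) = 48
s (Sara): max(-46, 81, 94, 18) = 94
b (Tomas): min(77, 4, 48, 94) = 4
P (Sara): max(-61, 4) = 4
t (Sara): max(-50, -64) = -50
u (Sara): max(6, -42, -48) = 6
c (Tomas): min(-50, 6) = -50
v (Sara): max(-55, -24, 40, 63) = 63
w (Sara): max(3, 83) = 83
x (Sara): max(-4, 24, 99) = 99
d (Tomas): min(63, 83, 99) = 63
y (Sara): max(8, -74) = 8
z (Sara): max(-97, -73, -68) = -68
aa (Sara): max(77, -2, -89) = 77
e (Tomas): min(8, -68, 77) = -68
Q (Sara): max(-50, 63, -68) = 63
ab (Sara): max(61, -12, 12) = 61
ac (Sara): max(-67, -35, 65) = 65
ad (Sara): max(-65, -72, 21) = 21
f (Tomas): min(61, 65, 21) = 21
ae (Sara): max(14, 73, 63) = 73
af (Sara): max(-78, 62, -74) = 62
ah (Sara): max(-88, -96) = -88
g (Tomas): min(73, 62, 29, -88) = -88
aj (Sara): max(33, 5) = 33
ak (Sara): max(-81, -58) = -58
am (Sara): max(83, 97, 40) = 97
h (Tomas): min(33, -58, 97) = -58
R (Sara): max(21, -88, -58) = 21
an (Sara): max(-4, -92) = -4
ap (Sara): max(25, 17, 99) = 99
j (Tomas): min(-4, 99) = -4
aq (Sara): max(51, -88, -96) = 51
ar (Sara): max(14, 44) = 44
as (Sara): max(38, 58, 1) = 58
k (Tomas): min(51, 44, 58) = 44
S (Sara): max(-4, 44) = 44
top (Tomas): min(4, 63, 21, 44) = 4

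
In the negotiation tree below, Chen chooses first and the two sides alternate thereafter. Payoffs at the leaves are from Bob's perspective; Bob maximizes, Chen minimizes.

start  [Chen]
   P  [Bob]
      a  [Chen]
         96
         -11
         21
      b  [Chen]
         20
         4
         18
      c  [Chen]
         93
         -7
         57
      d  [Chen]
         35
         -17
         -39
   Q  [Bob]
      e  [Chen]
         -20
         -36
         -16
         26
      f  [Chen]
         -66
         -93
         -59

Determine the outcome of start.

a (Chen): min(96, -11, 21) = -11
b (Chen): min(20, 4, 18) = 4
c (Chen): min(93, -7, 57) = -7
d (Chen): min(35, -17, -39) = -39
P (Bob): max(-11, 4, -7, -39) = 4
e (Chen): min(-20, -36, -16, 26) = -36
f (Chen): min(-66, -93, -59) = -93
Q (Bob): max(-36, -93) = -36
start (Chen): min(4, -36) = -36

-36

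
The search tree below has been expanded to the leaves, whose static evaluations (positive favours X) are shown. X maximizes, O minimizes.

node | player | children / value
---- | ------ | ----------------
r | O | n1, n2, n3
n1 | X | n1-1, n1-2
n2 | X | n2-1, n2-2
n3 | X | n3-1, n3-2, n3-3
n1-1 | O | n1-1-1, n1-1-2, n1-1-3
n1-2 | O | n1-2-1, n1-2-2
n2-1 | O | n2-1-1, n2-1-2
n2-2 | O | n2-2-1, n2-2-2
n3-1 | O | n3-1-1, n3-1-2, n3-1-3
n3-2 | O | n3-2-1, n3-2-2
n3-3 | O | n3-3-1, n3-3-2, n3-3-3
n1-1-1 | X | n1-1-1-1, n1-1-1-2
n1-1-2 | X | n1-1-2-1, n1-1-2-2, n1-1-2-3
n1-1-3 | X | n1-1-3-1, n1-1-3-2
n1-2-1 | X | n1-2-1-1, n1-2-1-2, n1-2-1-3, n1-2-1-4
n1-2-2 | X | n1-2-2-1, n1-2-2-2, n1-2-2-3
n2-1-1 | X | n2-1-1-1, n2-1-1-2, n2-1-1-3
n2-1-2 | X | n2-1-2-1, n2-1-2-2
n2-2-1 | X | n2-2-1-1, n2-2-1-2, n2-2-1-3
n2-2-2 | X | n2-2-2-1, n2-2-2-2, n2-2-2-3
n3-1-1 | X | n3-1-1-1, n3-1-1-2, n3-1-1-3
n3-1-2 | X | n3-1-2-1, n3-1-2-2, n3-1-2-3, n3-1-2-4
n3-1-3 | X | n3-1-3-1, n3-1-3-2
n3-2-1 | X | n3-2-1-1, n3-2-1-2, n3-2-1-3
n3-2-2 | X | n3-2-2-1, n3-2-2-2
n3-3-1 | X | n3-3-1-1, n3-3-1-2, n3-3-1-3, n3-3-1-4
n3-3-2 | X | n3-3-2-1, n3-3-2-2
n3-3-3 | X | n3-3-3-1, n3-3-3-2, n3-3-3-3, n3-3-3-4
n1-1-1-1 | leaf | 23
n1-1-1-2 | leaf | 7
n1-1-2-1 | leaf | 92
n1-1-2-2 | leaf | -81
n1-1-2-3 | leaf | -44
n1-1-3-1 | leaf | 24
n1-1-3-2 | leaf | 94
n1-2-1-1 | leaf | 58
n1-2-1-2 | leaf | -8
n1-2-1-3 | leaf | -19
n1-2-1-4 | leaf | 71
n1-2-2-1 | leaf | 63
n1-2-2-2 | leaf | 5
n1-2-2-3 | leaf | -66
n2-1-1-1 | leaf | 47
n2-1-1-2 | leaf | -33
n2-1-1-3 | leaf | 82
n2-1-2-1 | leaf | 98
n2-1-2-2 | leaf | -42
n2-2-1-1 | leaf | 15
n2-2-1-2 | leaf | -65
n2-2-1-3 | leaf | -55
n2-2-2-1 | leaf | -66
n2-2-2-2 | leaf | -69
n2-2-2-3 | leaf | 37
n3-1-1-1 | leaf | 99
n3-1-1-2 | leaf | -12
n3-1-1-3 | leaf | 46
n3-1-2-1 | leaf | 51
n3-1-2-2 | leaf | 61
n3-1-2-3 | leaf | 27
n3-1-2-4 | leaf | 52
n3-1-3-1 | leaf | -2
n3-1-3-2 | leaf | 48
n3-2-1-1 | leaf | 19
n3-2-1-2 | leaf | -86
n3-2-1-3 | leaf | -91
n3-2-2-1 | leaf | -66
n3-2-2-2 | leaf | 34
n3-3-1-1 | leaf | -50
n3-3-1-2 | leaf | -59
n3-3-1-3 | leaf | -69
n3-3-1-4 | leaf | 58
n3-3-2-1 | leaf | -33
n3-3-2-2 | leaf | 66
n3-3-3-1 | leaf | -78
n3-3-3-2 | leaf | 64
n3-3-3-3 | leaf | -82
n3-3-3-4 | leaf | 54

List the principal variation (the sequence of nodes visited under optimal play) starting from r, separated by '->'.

r -> n3 -> n3-3 -> n3-3-1 -> n3-3-1-4

n1-1-1 (X): max(23, 7) = 23
n1-1-2 (X): max(92, -81, -44) = 92
n1-1-3 (X): max(24, 94) = 94
n1-1 (O): min(23, 92, 94) = 23
n1-2-1 (X): max(58, -8, -19, 71) = 71
n1-2-2 (X): max(63, 5, -66) = 63
n1-2 (O): min(71, 63) = 63
n1 (X): max(23, 63) = 63
n2-1-1 (X): max(47, -33, 82) = 82
n2-1-2 (X): max(98, -42) = 98
n2-1 (O): min(82, 98) = 82
n2-2-1 (X): max(15, -65, -55) = 15
n2-2-2 (X): max(-66, -69, 37) = 37
n2-2 (O): min(15, 37) = 15
n2 (X): max(82, 15) = 82
n3-1-1 (X): max(99, -12, 46) = 99
n3-1-2 (X): max(51, 61, 27, 52) = 61
n3-1-3 (X): max(-2, 48) = 48
n3-1 (O): min(99, 61, 48) = 48
n3-2-1 (X): max(19, -86, -91) = 19
n3-2-2 (X): max(-66, 34) = 34
n3-2 (O): min(19, 34) = 19
n3-3-1 (X): max(-50, -59, -69, 58) = 58
n3-3-2 (X): max(-33, 66) = 66
n3-3-3 (X): max(-78, 64, -82, 54) = 64
n3-3 (O): min(58, 66, 64) = 58
n3 (X): max(48, 19, 58) = 58
r (O): min(63, 82, 58) = 58
At r, O picks n3 (lowest: 58).
At n3, X picks n3-3 (highest: 58).
At n3-3, O picks n3-3-1 (lowest: 58).
At n3-3-1, X picks n3-3-1-4 (highest: 58).
Terminal value 58.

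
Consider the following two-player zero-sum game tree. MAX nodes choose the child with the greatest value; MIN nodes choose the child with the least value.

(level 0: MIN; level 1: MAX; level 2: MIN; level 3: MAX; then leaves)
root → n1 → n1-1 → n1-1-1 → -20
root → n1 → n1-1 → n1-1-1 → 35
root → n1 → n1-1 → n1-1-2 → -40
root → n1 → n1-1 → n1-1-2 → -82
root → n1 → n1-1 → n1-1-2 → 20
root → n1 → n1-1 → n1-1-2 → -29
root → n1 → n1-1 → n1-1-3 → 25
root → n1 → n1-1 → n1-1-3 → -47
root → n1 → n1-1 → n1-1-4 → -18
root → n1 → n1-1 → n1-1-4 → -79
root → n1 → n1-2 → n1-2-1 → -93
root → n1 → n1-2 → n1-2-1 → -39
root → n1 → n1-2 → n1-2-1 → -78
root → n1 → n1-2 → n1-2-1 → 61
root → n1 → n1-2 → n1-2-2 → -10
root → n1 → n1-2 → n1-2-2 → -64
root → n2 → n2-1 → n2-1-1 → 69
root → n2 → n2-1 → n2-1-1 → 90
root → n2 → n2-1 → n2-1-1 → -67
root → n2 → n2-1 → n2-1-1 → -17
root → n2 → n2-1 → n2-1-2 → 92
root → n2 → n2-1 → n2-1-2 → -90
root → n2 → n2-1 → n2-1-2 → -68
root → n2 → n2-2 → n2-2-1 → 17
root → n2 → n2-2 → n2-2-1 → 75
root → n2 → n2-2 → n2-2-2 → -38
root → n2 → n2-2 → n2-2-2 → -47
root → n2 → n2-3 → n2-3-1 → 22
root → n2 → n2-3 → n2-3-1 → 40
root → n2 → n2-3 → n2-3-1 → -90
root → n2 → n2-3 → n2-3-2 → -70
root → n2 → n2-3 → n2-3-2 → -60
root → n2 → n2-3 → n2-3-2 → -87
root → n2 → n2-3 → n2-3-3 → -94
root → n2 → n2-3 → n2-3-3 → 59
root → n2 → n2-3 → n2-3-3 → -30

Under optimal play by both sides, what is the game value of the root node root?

n1-1-1 (MAX): max(-20, 35) = 35
n1-1-2 (MAX): max(-40, -82, 20, -29) = 20
n1-1-3 (MAX): max(25, -47) = 25
n1-1-4 (MAX): max(-18, -79) = -18
n1-1 (MIN): min(35, 20, 25, -18) = -18
n1-2-1 (MAX): max(-93, -39, -78, 61) = 61
n1-2-2 (MAX): max(-10, -64) = -10
n1-2 (MIN): min(61, -10) = -10
n1 (MAX): max(-18, -10) = -10
n2-1-1 (MAX): max(69, 90, -67, -17) = 90
n2-1-2 (MAX): max(92, -90, -68) = 92
n2-1 (MIN): min(90, 92) = 90
n2-2-1 (MAX): max(17, 75) = 75
n2-2-2 (MAX): max(-38, -47) = -38
n2-2 (MIN): min(75, -38) = -38
n2-3-1 (MAX): max(22, 40, -90) = 40
n2-3-2 (MAX): max(-70, -60, -87) = -60
n2-3-3 (MAX): max(-94, 59, -30) = 59
n2-3 (MIN): min(40, -60, 59) = -60
n2 (MAX): max(90, -38, -60) = 90
root (MIN): min(-10, 90) = -10

-10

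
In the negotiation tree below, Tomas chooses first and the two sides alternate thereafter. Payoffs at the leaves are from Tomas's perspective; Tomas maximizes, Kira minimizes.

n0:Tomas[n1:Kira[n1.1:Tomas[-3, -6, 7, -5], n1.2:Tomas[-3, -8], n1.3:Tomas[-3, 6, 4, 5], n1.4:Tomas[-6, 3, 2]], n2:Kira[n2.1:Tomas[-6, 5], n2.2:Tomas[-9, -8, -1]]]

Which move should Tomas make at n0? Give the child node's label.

n2

n1.1 (Tomas): max(-3, -6, 7, -5) = 7
n1.2 (Tomas): max(-3, -8) = -3
n1.3 (Tomas): max(-3, 6, 4, 5) = 6
n1.4 (Tomas): max(-6, 3, 2) = 3
n1 (Kira): min(7, -3, 6, 3) = -3
n2.1 (Tomas): max(-6, 5) = 5
n2.2 (Tomas): max(-9, -8, -1) = -1
n2 (Kira): min(5, -1) = -1
n0 (Tomas): max(-3, -1) = -1
Tomas at n0 wants the highest of {n1=-3, n2=-1}, so chooses n2.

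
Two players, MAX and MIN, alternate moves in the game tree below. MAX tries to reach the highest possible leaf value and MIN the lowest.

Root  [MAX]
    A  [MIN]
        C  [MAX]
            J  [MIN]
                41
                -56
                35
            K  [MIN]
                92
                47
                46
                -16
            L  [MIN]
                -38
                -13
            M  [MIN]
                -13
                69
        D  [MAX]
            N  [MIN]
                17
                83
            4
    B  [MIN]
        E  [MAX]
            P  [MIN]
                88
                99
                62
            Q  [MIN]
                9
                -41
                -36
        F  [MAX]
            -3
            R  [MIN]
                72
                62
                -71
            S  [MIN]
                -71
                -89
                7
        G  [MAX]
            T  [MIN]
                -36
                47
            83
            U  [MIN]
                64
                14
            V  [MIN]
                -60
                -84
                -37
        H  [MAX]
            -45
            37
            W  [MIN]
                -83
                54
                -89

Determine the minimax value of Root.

J (MIN): min(41, -56, 35) = -56
K (MIN): min(92, 47, 46, -16) = -16
L (MIN): min(-38, -13) = -38
M (MIN): min(-13, 69) = -13
C (MAX): max(-56, -16, -38, -13) = -13
N (MIN): min(17, 83) = 17
D (MAX): max(17, 4) = 17
A (MIN): min(-13, 17) = -13
P (MIN): min(88, 99, 62) = 62
Q (MIN): min(9, -41, -36) = -41
E (MAX): max(62, -41) = 62
R (MIN): min(72, 62, -71) = -71
S (MIN): min(-71, -89, 7) = -89
F (MAX): max(-3, -71, -89) = -3
T (MIN): min(-36, 47) = -36
U (MIN): min(64, 14) = 14
V (MIN): min(-60, -84, -37) = -84
G (MAX): max(-36, 83, 14, -84) = 83
W (MIN): min(-83, 54, -89) = -89
H (MAX): max(-45, 37, -89) = 37
B (MIN): min(62, -3, 83, 37) = -3
Root (MAX): max(-13, -3) = -3

-3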